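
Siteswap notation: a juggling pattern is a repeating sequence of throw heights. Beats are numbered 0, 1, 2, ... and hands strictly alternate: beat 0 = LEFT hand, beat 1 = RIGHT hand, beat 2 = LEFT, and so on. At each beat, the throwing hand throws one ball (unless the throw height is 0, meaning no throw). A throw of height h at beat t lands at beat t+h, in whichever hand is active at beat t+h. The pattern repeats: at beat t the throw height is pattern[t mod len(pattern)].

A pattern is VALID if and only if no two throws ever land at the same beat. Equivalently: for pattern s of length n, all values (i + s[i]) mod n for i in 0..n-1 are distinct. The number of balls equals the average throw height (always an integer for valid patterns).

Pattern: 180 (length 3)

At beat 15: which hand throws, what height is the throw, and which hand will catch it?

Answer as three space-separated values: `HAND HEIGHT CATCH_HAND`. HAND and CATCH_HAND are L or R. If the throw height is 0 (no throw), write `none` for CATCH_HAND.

Answer: R 1 L

Derivation:
Beat 15: 15 mod 2 = 1, so hand = R
Throw height = pattern[15 mod 3] = pattern[0] = 1
Lands at beat 15+1=16, 16 mod 2 = 0, so catch hand = L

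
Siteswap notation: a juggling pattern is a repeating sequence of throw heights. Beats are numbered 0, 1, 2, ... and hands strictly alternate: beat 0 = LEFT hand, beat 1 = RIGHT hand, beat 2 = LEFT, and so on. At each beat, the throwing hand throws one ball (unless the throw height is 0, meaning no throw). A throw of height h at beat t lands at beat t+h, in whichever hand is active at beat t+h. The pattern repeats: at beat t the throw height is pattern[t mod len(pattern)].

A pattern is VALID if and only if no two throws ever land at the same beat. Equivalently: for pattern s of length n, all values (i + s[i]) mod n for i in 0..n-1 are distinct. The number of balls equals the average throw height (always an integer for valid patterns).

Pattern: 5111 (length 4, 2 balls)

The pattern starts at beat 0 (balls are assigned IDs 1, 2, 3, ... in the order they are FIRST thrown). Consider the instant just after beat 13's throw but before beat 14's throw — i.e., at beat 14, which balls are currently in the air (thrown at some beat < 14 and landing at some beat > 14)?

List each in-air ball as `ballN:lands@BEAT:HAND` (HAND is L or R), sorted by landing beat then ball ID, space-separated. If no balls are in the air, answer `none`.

Beat 0 (L): throw ball1 h=5 -> lands@5:R; in-air after throw: [b1@5:R]
Beat 1 (R): throw ball2 h=1 -> lands@2:L; in-air after throw: [b2@2:L b1@5:R]
Beat 2 (L): throw ball2 h=1 -> lands@3:R; in-air after throw: [b2@3:R b1@5:R]
Beat 3 (R): throw ball2 h=1 -> lands@4:L; in-air after throw: [b2@4:L b1@5:R]
Beat 4 (L): throw ball2 h=5 -> lands@9:R; in-air after throw: [b1@5:R b2@9:R]
Beat 5 (R): throw ball1 h=1 -> lands@6:L; in-air after throw: [b1@6:L b2@9:R]
Beat 6 (L): throw ball1 h=1 -> lands@7:R; in-air after throw: [b1@7:R b2@9:R]
Beat 7 (R): throw ball1 h=1 -> lands@8:L; in-air after throw: [b1@8:L b2@9:R]
Beat 8 (L): throw ball1 h=5 -> lands@13:R; in-air after throw: [b2@9:R b1@13:R]
Beat 9 (R): throw ball2 h=1 -> lands@10:L; in-air after throw: [b2@10:L b1@13:R]
Beat 10 (L): throw ball2 h=1 -> lands@11:R; in-air after throw: [b2@11:R b1@13:R]
Beat 11 (R): throw ball2 h=1 -> lands@12:L; in-air after throw: [b2@12:L b1@13:R]
Beat 12 (L): throw ball2 h=5 -> lands@17:R; in-air after throw: [b1@13:R b2@17:R]
Beat 13 (R): throw ball1 h=1 -> lands@14:L; in-air after throw: [b1@14:L b2@17:R]
Beat 14 (L): throw ball1 h=1 -> lands@15:R; in-air after throw: [b1@15:R b2@17:R]

Answer: ball2:lands@17:R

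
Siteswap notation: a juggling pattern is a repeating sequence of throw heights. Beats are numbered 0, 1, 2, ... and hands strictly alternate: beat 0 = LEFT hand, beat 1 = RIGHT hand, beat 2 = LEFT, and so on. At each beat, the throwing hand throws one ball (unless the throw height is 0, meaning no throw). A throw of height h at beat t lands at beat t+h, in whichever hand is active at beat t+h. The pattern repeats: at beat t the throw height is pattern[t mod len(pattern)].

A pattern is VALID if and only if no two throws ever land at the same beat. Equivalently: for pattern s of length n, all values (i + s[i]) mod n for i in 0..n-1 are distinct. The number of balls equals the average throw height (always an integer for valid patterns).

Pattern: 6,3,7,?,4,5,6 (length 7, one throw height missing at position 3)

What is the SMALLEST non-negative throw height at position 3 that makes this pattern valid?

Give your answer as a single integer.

Answer: 4

Derivation:
i=0: (0 + 6) mod 7 = 6
i=1: (1 + 3) mod 7 = 4
i=2: (2 + 7) mod 7 = 2
i=3: s[i]=? (unknown)
i=4: (4 + 4) mod 7 = 1
i=5: (5 + 5) mod 7 = 3
i=6: (6 + 6) mod 7 = 5
Known residues: [1, 2, 3, 4, 5, 6]; need a permutation of 0..6, so missing residue r = 0
Need (3 + s) mod 7 = 0; smallest s = (0 - 3) mod 7 = 4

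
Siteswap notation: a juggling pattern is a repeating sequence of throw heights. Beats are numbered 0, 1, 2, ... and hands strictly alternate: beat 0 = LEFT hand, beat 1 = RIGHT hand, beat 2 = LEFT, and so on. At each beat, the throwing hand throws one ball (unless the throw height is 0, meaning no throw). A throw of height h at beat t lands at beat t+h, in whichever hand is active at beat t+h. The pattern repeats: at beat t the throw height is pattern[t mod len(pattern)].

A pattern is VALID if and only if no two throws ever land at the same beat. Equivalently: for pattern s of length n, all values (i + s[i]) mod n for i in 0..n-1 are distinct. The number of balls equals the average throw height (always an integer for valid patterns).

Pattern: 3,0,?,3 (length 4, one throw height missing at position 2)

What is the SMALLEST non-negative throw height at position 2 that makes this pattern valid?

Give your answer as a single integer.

i=0: (0 + 3) mod 4 = 3
i=1: (1 + 0) mod 4 = 1
i=2: s[i]=? (unknown)
i=3: (3 + 3) mod 4 = 2
Known residues: [1, 2, 3]; need a permutation of 0..3, so missing residue r = 0
Need (2 + s) mod 4 = 0; smallest s = (0 - 2) mod 4 = 2

Answer: 2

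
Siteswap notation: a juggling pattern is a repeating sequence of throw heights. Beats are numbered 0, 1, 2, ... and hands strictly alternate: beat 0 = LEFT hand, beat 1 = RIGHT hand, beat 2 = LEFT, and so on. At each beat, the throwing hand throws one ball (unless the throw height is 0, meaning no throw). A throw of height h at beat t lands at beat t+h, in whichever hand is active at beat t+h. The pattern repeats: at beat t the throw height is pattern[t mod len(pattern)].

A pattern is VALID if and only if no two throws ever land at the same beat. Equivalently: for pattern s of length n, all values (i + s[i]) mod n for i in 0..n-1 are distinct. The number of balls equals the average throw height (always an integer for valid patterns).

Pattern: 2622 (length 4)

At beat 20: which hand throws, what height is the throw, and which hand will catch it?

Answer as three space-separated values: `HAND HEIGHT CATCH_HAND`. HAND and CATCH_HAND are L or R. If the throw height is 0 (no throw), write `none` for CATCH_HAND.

Answer: L 2 L

Derivation:
Beat 20: 20 mod 2 = 0, so hand = L
Throw height = pattern[20 mod 4] = pattern[0] = 2
Lands at beat 20+2=22, 22 mod 2 = 0, so catch hand = L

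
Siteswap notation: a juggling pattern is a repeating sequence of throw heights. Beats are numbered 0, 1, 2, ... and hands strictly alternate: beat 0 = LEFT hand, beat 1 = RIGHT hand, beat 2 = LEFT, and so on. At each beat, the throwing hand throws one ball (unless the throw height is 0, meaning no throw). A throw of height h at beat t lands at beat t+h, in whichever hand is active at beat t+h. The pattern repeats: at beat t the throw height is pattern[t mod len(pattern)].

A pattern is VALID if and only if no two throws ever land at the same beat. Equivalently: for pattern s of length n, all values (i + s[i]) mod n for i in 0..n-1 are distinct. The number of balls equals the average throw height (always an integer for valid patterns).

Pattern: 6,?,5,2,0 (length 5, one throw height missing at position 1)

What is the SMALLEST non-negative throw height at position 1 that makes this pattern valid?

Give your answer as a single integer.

i=0: (0 + 6) mod 5 = 1
i=1: s[i]=? (unknown)
i=2: (2 + 5) mod 5 = 2
i=3: (3 + 2) mod 5 = 0
i=4: (4 + 0) mod 5 = 4
Known residues: [0, 1, 2, 4]; need a permutation of 0..4, so missing residue r = 3
Need (1 + s) mod 5 = 3; smallest s = (3 - 1) mod 5 = 2

Answer: 2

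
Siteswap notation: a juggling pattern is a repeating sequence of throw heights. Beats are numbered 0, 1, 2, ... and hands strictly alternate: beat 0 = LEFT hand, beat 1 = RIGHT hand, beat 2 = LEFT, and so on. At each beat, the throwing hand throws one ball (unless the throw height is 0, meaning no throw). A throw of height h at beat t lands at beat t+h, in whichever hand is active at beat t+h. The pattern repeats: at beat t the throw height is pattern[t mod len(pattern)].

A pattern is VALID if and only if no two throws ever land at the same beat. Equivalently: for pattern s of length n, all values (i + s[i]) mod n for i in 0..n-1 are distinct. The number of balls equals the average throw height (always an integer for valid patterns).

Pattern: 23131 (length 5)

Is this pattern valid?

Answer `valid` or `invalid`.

Answer: valid

Derivation:
i=0: (i + s[i]) mod n = (0 + 2) mod 5 = 2
i=1: (i + s[i]) mod n = (1 + 3) mod 5 = 4
i=2: (i + s[i]) mod n = (2 + 1) mod 5 = 3
i=3: (i + s[i]) mod n = (3 + 3) mod 5 = 1
i=4: (i + s[i]) mod n = (4 + 1) mod 5 = 0
Residues: [2, 4, 3, 1, 0], distinct: True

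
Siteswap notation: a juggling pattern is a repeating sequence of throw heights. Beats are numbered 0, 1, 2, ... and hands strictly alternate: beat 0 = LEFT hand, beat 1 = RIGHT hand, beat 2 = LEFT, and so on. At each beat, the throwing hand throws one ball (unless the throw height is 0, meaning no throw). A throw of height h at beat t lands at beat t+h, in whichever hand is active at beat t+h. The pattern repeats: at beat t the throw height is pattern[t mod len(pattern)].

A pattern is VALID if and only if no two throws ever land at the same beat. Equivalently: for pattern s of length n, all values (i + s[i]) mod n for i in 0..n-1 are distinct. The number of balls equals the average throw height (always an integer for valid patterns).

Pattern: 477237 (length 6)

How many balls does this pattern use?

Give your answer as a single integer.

Pattern = [4, 7, 7, 2, 3, 7], length n = 6
  position 0: throw height = 4, running sum = 4
  position 1: throw height = 7, running sum = 11
  position 2: throw height = 7, running sum = 18
  position 3: throw height = 2, running sum = 20
  position 4: throw height = 3, running sum = 23
  position 5: throw height = 7, running sum = 30
Total sum = 30; balls = sum / n = 30 / 6 = 5

Answer: 5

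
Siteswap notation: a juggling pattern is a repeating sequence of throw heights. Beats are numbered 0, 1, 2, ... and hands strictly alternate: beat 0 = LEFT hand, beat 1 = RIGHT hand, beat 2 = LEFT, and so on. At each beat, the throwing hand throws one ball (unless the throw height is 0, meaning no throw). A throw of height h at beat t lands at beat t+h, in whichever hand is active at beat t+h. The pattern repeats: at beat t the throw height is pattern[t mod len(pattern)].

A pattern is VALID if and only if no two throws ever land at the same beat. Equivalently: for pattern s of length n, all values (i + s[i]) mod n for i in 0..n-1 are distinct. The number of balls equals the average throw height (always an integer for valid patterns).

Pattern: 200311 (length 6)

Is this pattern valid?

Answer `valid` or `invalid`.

i=0: (i + s[i]) mod n = (0 + 2) mod 6 = 2
i=1: (i + s[i]) mod n = (1 + 0) mod 6 = 1
i=2: (i + s[i]) mod n = (2 + 0) mod 6 = 2
i=3: (i + s[i]) mod n = (3 + 3) mod 6 = 0
i=4: (i + s[i]) mod n = (4 + 1) mod 6 = 5
i=5: (i + s[i]) mod n = (5 + 1) mod 6 = 0
Residues: [2, 1, 2, 0, 5, 0], distinct: False

Answer: invalid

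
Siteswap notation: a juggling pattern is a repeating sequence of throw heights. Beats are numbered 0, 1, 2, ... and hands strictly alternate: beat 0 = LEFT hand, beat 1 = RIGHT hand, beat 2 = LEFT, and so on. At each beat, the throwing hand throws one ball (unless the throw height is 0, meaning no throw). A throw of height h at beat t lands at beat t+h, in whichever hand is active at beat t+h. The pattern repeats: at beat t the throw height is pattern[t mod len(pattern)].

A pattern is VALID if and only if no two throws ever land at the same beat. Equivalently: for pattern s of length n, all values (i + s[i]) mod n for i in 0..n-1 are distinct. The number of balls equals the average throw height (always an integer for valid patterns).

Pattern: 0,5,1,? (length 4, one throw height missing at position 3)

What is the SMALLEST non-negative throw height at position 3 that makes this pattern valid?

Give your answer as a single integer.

Answer: 2

Derivation:
i=0: (0 + 0) mod 4 = 0
i=1: (1 + 5) mod 4 = 2
i=2: (2 + 1) mod 4 = 3
i=3: s[i]=? (unknown)
Known residues: [0, 2, 3]; need a permutation of 0..3, so missing residue r = 1
Need (3 + s) mod 4 = 1; smallest s = (1 - 3) mod 4 = 2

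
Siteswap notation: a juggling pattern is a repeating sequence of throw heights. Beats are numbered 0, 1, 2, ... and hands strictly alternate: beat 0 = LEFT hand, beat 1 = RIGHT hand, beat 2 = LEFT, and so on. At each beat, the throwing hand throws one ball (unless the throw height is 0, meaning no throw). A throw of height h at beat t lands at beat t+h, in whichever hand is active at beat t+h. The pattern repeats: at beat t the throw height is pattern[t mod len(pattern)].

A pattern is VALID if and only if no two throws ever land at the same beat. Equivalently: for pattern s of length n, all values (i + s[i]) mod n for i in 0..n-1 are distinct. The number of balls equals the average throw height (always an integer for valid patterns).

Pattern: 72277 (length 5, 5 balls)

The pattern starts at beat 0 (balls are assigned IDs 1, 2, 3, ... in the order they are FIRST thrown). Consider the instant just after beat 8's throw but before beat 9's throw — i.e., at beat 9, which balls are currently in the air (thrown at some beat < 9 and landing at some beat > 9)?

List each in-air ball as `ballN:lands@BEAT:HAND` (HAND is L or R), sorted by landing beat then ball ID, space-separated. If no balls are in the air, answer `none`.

Answer: ball2:lands@10:L ball3:lands@11:R ball4:lands@12:L ball5:lands@15:R

Derivation:
Beat 0 (L): throw ball1 h=7 -> lands@7:R; in-air after throw: [b1@7:R]
Beat 1 (R): throw ball2 h=2 -> lands@3:R; in-air after throw: [b2@3:R b1@7:R]
Beat 2 (L): throw ball3 h=2 -> lands@4:L; in-air after throw: [b2@3:R b3@4:L b1@7:R]
Beat 3 (R): throw ball2 h=7 -> lands@10:L; in-air after throw: [b3@4:L b1@7:R b2@10:L]
Beat 4 (L): throw ball3 h=7 -> lands@11:R; in-air after throw: [b1@7:R b2@10:L b3@11:R]
Beat 5 (R): throw ball4 h=7 -> lands@12:L; in-air after throw: [b1@7:R b2@10:L b3@11:R b4@12:L]
Beat 6 (L): throw ball5 h=2 -> lands@8:L; in-air after throw: [b1@7:R b5@8:L b2@10:L b3@11:R b4@12:L]
Beat 7 (R): throw ball1 h=2 -> lands@9:R; in-air after throw: [b5@8:L b1@9:R b2@10:L b3@11:R b4@12:L]
Beat 8 (L): throw ball5 h=7 -> lands@15:R; in-air after throw: [b1@9:R b2@10:L b3@11:R b4@12:L b5@15:R]
Beat 9 (R): throw ball1 h=7 -> lands@16:L; in-air after throw: [b2@10:L b3@11:R b4@12:L b5@15:R b1@16:L]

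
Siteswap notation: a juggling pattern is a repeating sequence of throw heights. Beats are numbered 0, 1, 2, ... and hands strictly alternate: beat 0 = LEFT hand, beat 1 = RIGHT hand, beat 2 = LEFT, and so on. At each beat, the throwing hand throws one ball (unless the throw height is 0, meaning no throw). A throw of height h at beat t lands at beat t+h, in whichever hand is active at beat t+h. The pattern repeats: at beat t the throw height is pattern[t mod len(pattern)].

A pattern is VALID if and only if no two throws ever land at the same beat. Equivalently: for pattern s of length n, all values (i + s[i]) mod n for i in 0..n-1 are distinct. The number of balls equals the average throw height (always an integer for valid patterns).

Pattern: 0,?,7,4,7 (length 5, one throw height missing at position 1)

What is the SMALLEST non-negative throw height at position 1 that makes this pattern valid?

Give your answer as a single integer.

Answer: 2

Derivation:
i=0: (0 + 0) mod 5 = 0
i=1: s[i]=? (unknown)
i=2: (2 + 7) mod 5 = 4
i=3: (3 + 4) mod 5 = 2
i=4: (4 + 7) mod 5 = 1
Known residues: [0, 1, 2, 4]; need a permutation of 0..4, so missing residue r = 3
Need (1 + s) mod 5 = 3; smallest s = (3 - 1) mod 5 = 2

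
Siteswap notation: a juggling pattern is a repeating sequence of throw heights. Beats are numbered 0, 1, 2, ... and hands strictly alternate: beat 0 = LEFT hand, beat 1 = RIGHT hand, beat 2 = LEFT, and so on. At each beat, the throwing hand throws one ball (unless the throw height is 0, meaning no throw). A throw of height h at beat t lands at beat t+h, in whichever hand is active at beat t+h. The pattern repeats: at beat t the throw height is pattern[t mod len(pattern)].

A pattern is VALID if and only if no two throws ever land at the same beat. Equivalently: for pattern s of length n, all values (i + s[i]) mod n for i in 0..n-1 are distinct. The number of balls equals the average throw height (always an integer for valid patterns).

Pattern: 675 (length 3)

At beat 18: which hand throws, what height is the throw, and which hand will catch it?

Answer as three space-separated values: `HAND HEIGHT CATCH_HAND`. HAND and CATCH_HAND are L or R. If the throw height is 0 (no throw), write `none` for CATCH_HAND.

Beat 18: 18 mod 2 = 0, so hand = L
Throw height = pattern[18 mod 3] = pattern[0] = 6
Lands at beat 18+6=24, 24 mod 2 = 0, so catch hand = L

Answer: L 6 L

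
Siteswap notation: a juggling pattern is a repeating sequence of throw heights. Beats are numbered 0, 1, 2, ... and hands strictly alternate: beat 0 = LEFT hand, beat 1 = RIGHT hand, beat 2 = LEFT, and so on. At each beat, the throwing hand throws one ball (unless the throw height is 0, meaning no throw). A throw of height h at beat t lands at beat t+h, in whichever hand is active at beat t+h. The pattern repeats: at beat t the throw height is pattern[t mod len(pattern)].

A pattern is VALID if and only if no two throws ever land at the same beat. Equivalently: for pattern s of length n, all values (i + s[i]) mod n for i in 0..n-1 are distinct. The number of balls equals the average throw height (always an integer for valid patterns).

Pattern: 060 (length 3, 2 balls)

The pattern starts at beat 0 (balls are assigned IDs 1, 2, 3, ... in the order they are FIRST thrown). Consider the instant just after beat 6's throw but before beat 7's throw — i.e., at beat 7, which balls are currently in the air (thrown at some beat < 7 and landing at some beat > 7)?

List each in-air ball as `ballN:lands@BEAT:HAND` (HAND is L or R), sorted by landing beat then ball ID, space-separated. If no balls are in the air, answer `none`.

Beat 1 (R): throw ball1 h=6 -> lands@7:R; in-air after throw: [b1@7:R]
Beat 4 (L): throw ball2 h=6 -> lands@10:L; in-air after throw: [b1@7:R b2@10:L]
Beat 7 (R): throw ball1 h=6 -> lands@13:R; in-air after throw: [b2@10:L b1@13:R]

Answer: ball2:lands@10:L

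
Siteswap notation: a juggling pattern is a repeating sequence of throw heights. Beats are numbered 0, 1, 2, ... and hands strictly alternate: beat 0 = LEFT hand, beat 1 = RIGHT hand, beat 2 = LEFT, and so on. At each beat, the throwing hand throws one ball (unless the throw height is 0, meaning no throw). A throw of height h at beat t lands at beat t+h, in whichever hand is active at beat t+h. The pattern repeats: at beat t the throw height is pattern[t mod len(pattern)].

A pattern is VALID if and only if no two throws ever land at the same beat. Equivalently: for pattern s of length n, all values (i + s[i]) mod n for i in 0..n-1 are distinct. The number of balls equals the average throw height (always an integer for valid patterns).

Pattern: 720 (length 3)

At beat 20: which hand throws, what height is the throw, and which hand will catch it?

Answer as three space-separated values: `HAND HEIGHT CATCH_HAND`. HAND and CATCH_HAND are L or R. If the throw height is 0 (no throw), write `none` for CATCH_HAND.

Answer: L 0 none

Derivation:
Beat 20: 20 mod 2 = 0, so hand = L
Throw height = pattern[20 mod 3] = pattern[2] = 0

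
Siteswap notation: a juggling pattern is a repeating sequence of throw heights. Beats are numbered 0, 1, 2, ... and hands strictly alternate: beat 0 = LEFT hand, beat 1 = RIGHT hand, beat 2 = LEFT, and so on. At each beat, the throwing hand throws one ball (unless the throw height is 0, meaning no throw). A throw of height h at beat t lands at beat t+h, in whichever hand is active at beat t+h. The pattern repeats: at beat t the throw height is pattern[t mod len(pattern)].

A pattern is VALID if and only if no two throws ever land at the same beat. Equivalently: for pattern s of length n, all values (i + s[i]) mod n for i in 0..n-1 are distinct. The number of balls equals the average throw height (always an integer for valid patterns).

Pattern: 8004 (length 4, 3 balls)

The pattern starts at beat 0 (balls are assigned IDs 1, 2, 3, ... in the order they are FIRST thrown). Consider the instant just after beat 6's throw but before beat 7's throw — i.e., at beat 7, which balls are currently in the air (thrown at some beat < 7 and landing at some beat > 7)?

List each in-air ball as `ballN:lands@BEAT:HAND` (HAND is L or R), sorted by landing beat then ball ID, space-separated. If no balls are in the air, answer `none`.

Beat 0 (L): throw ball1 h=8 -> lands@8:L; in-air after throw: [b1@8:L]
Beat 3 (R): throw ball2 h=4 -> lands@7:R; in-air after throw: [b2@7:R b1@8:L]
Beat 4 (L): throw ball3 h=8 -> lands@12:L; in-air after throw: [b2@7:R b1@8:L b3@12:L]
Beat 7 (R): throw ball2 h=4 -> lands@11:R; in-air after throw: [b1@8:L b2@11:R b3@12:L]

Answer: ball1:lands@8:L ball3:lands@12:L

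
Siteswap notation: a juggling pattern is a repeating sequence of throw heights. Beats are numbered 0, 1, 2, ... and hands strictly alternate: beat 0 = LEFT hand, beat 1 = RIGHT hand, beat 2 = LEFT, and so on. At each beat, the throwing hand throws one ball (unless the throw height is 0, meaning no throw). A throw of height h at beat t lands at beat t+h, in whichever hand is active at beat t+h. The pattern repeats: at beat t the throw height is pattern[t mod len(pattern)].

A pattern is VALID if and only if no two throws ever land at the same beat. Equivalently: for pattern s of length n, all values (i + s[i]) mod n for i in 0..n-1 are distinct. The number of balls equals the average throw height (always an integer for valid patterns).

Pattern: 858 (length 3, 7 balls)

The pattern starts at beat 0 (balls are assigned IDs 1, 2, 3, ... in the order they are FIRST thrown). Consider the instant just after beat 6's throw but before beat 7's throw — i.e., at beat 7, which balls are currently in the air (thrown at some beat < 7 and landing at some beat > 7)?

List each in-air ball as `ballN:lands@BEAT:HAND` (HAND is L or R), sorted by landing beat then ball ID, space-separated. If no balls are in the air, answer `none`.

Beat 0 (L): throw ball1 h=8 -> lands@8:L; in-air after throw: [b1@8:L]
Beat 1 (R): throw ball2 h=5 -> lands@6:L; in-air after throw: [b2@6:L b1@8:L]
Beat 2 (L): throw ball3 h=8 -> lands@10:L; in-air after throw: [b2@6:L b1@8:L b3@10:L]
Beat 3 (R): throw ball4 h=8 -> lands@11:R; in-air after throw: [b2@6:L b1@8:L b3@10:L b4@11:R]
Beat 4 (L): throw ball5 h=5 -> lands@9:R; in-air after throw: [b2@6:L b1@8:L b5@9:R b3@10:L b4@11:R]
Beat 5 (R): throw ball6 h=8 -> lands@13:R; in-air after throw: [b2@6:L b1@8:L b5@9:R b3@10:L b4@11:R b6@13:R]
Beat 6 (L): throw ball2 h=8 -> lands@14:L; in-air after throw: [b1@8:L b5@9:R b3@10:L b4@11:R b6@13:R b2@14:L]
Beat 7 (R): throw ball7 h=5 -> lands@12:L; in-air after throw: [b1@8:L b5@9:R b3@10:L b4@11:R b7@12:L b6@13:R b2@14:L]

Answer: ball1:lands@8:L ball5:lands@9:R ball3:lands@10:L ball4:lands@11:R ball6:lands@13:R ball2:lands@14:L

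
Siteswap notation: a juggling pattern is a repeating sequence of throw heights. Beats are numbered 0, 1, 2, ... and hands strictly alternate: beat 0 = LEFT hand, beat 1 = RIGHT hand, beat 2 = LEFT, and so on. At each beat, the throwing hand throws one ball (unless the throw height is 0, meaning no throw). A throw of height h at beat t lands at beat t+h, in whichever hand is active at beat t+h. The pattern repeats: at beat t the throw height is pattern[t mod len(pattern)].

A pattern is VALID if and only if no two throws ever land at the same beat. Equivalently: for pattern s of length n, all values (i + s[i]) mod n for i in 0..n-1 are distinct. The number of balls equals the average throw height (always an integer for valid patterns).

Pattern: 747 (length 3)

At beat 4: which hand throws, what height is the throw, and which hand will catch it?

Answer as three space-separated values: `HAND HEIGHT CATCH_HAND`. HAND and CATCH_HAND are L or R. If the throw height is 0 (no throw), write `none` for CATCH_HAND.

Answer: L 4 L

Derivation:
Beat 4: 4 mod 2 = 0, so hand = L
Throw height = pattern[4 mod 3] = pattern[1] = 4
Lands at beat 4+4=8, 8 mod 2 = 0, so catch hand = L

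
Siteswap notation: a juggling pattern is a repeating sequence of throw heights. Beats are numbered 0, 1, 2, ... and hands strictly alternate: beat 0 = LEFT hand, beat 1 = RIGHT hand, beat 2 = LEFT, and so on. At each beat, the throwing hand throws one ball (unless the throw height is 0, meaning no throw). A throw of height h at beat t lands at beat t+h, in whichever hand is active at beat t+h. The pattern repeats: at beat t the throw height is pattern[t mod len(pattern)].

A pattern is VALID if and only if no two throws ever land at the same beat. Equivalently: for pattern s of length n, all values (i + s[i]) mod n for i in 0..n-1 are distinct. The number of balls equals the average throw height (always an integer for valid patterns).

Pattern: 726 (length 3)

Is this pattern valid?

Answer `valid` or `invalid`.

Answer: valid

Derivation:
i=0: (i + s[i]) mod n = (0 + 7) mod 3 = 1
i=1: (i + s[i]) mod n = (1 + 2) mod 3 = 0
i=2: (i + s[i]) mod n = (2 + 6) mod 3 = 2
Residues: [1, 0, 2], distinct: True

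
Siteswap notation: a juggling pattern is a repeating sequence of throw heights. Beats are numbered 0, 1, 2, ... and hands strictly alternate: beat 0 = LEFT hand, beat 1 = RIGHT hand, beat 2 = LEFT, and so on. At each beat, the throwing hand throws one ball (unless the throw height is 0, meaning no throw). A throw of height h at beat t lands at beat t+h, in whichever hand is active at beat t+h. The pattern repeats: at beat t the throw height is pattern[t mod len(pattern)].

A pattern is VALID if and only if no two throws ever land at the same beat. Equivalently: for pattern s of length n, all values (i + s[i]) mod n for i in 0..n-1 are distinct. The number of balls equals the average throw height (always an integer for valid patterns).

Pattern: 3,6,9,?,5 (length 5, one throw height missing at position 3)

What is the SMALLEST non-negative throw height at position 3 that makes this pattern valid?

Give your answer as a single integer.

Answer: 2

Derivation:
i=0: (0 + 3) mod 5 = 3
i=1: (1 + 6) mod 5 = 2
i=2: (2 + 9) mod 5 = 1
i=3: s[i]=? (unknown)
i=4: (4 + 5) mod 5 = 4
Known residues: [1, 2, 3, 4]; need a permutation of 0..4, so missing residue r = 0
Need (3 + s) mod 5 = 0; smallest s = (0 - 3) mod 5 = 2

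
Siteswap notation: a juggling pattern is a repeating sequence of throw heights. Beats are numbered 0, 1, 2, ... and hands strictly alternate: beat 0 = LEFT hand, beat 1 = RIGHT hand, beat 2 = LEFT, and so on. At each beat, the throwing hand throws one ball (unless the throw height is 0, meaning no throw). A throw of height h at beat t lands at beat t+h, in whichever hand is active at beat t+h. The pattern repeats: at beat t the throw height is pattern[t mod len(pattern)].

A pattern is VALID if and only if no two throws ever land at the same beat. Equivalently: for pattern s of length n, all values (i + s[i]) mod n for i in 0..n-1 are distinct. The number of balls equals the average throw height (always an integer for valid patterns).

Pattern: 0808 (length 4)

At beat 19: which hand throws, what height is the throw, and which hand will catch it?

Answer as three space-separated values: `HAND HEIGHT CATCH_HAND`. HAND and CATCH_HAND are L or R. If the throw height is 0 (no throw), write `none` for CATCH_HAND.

Beat 19: 19 mod 2 = 1, so hand = R
Throw height = pattern[19 mod 4] = pattern[3] = 8
Lands at beat 19+8=27, 27 mod 2 = 1, so catch hand = R

Answer: R 8 R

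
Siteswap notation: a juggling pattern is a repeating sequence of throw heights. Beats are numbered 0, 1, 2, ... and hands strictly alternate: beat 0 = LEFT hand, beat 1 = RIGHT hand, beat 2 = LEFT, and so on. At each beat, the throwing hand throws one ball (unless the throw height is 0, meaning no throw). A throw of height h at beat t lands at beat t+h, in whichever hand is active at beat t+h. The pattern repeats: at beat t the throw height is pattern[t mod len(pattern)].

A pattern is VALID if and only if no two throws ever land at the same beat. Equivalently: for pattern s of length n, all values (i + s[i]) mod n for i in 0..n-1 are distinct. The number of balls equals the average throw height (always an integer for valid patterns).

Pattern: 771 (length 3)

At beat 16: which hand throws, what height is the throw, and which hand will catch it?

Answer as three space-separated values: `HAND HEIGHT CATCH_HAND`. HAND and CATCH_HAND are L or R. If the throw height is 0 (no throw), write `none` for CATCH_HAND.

Beat 16: 16 mod 2 = 0, so hand = L
Throw height = pattern[16 mod 3] = pattern[1] = 7
Lands at beat 16+7=23, 23 mod 2 = 1, so catch hand = R

Answer: L 7 R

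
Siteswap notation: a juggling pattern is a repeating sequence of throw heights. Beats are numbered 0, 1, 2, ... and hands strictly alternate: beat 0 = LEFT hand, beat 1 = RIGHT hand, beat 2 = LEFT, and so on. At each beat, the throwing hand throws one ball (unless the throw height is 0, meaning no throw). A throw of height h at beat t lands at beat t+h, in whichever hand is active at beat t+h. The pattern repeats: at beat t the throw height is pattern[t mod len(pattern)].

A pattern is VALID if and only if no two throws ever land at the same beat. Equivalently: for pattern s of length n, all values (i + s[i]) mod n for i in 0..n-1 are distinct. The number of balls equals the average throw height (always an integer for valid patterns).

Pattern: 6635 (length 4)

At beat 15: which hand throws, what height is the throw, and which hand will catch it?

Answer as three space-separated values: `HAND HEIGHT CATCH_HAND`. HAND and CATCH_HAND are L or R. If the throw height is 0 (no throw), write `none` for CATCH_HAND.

Beat 15: 15 mod 2 = 1, so hand = R
Throw height = pattern[15 mod 4] = pattern[3] = 5
Lands at beat 15+5=20, 20 mod 2 = 0, so catch hand = L

Answer: R 5 L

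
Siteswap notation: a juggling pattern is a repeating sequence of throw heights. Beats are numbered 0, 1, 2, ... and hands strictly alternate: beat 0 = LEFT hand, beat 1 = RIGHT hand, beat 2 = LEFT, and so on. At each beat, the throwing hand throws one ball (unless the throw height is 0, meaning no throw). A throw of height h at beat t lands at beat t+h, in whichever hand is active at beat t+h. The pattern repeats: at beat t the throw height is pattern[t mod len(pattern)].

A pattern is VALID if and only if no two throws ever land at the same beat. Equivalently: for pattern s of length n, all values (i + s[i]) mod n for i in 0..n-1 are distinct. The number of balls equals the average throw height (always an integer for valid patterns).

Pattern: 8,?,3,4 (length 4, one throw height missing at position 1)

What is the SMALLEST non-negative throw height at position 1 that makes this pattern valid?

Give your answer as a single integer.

i=0: (0 + 8) mod 4 = 0
i=1: s[i]=? (unknown)
i=2: (2 + 3) mod 4 = 1
i=3: (3 + 4) mod 4 = 3
Known residues: [0, 1, 3]; need a permutation of 0..3, so missing residue r = 2
Need (1 + s) mod 4 = 2; smallest s = (2 - 1) mod 4 = 1

Answer: 1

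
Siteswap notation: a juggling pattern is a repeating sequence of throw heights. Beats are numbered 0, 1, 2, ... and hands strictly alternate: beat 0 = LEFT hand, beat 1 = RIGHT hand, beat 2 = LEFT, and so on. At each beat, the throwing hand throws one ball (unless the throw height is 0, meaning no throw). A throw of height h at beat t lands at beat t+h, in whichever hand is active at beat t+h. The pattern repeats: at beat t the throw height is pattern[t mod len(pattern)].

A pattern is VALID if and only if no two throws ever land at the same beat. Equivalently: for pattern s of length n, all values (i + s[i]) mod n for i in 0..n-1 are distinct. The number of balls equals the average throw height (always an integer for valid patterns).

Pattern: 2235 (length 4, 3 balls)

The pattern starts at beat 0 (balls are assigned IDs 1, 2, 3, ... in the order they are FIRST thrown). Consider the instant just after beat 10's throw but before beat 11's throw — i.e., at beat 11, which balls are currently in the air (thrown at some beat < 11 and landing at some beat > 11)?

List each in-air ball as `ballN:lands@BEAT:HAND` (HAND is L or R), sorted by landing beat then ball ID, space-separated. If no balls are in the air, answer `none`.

Answer: ball1:lands@12:L ball2:lands@13:R

Derivation:
Beat 0 (L): throw ball1 h=2 -> lands@2:L; in-air after throw: [b1@2:L]
Beat 1 (R): throw ball2 h=2 -> lands@3:R; in-air after throw: [b1@2:L b2@3:R]
Beat 2 (L): throw ball1 h=3 -> lands@5:R; in-air after throw: [b2@3:R b1@5:R]
Beat 3 (R): throw ball2 h=5 -> lands@8:L; in-air after throw: [b1@5:R b2@8:L]
Beat 4 (L): throw ball3 h=2 -> lands@6:L; in-air after throw: [b1@5:R b3@6:L b2@8:L]
Beat 5 (R): throw ball1 h=2 -> lands@7:R; in-air after throw: [b3@6:L b1@7:R b2@8:L]
Beat 6 (L): throw ball3 h=3 -> lands@9:R; in-air after throw: [b1@7:R b2@8:L b3@9:R]
Beat 7 (R): throw ball1 h=5 -> lands@12:L; in-air after throw: [b2@8:L b3@9:R b1@12:L]
Beat 8 (L): throw ball2 h=2 -> lands@10:L; in-air after throw: [b3@9:R b2@10:L b1@12:L]
Beat 9 (R): throw ball3 h=2 -> lands@11:R; in-air after throw: [b2@10:L b3@11:R b1@12:L]
Beat 10 (L): throw ball2 h=3 -> lands@13:R; in-air after throw: [b3@11:R b1@12:L b2@13:R]
Beat 11 (R): throw ball3 h=5 -> lands@16:L; in-air after throw: [b1@12:L b2@13:R b3@16:L]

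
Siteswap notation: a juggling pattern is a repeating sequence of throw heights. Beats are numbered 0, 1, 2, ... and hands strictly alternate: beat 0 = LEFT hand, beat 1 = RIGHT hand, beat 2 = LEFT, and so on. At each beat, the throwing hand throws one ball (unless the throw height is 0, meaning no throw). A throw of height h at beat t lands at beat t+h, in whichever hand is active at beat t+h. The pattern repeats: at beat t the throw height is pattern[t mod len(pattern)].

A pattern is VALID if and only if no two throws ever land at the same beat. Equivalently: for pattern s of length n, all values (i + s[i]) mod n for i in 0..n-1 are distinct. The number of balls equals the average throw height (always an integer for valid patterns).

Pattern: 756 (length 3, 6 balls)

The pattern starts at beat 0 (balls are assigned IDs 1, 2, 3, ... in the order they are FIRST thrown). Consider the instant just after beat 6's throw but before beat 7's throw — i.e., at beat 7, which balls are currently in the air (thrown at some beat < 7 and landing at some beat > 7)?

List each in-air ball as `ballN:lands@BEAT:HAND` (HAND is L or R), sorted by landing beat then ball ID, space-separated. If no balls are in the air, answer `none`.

Answer: ball3:lands@8:L ball5:lands@9:R ball4:lands@10:L ball6:lands@11:R ball2:lands@13:R

Derivation:
Beat 0 (L): throw ball1 h=7 -> lands@7:R; in-air after throw: [b1@7:R]
Beat 1 (R): throw ball2 h=5 -> lands@6:L; in-air after throw: [b2@6:L b1@7:R]
Beat 2 (L): throw ball3 h=6 -> lands@8:L; in-air after throw: [b2@6:L b1@7:R b3@8:L]
Beat 3 (R): throw ball4 h=7 -> lands@10:L; in-air after throw: [b2@6:L b1@7:R b3@8:L b4@10:L]
Beat 4 (L): throw ball5 h=5 -> lands@9:R; in-air after throw: [b2@6:L b1@7:R b3@8:L b5@9:R b4@10:L]
Beat 5 (R): throw ball6 h=6 -> lands@11:R; in-air after throw: [b2@6:L b1@7:R b3@8:L b5@9:R b4@10:L b6@11:R]
Beat 6 (L): throw ball2 h=7 -> lands@13:R; in-air after throw: [b1@7:R b3@8:L b5@9:R b4@10:L b6@11:R b2@13:R]
Beat 7 (R): throw ball1 h=5 -> lands@12:L; in-air after throw: [b3@8:L b5@9:R b4@10:L b6@11:R b1@12:L b2@13:R]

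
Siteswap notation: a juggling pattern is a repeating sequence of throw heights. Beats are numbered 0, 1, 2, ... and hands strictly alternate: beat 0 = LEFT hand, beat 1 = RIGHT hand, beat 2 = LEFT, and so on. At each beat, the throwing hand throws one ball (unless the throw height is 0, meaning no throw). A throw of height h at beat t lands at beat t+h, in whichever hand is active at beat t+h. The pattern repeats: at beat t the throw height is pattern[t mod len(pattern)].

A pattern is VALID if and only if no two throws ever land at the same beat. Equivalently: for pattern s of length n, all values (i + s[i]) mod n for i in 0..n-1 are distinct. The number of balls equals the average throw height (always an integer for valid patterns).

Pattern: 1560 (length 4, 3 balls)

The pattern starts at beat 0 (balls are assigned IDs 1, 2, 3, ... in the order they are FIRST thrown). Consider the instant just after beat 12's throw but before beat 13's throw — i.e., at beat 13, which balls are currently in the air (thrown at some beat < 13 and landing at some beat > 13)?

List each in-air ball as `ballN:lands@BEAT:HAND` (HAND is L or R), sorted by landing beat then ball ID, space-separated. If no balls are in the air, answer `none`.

Beat 0 (L): throw ball1 h=1 -> lands@1:R; in-air after throw: [b1@1:R]
Beat 1 (R): throw ball1 h=5 -> lands@6:L; in-air after throw: [b1@6:L]
Beat 2 (L): throw ball2 h=6 -> lands@8:L; in-air after throw: [b1@6:L b2@8:L]
Beat 4 (L): throw ball3 h=1 -> lands@5:R; in-air after throw: [b3@5:R b1@6:L b2@8:L]
Beat 5 (R): throw ball3 h=5 -> lands@10:L; in-air after throw: [b1@6:L b2@8:L b3@10:L]
Beat 6 (L): throw ball1 h=6 -> lands@12:L; in-air after throw: [b2@8:L b3@10:L b1@12:L]
Beat 8 (L): throw ball2 h=1 -> lands@9:R; in-air after throw: [b2@9:R b3@10:L b1@12:L]
Beat 9 (R): throw ball2 h=5 -> lands@14:L; in-air after throw: [b3@10:L b1@12:L b2@14:L]
Beat 10 (L): throw ball3 h=6 -> lands@16:L; in-air after throw: [b1@12:L b2@14:L b3@16:L]
Beat 12 (L): throw ball1 h=1 -> lands@13:R; in-air after throw: [b1@13:R b2@14:L b3@16:L]
Beat 13 (R): throw ball1 h=5 -> lands@18:L; in-air after throw: [b2@14:L b3@16:L b1@18:L]

Answer: ball2:lands@14:L ball3:lands@16:L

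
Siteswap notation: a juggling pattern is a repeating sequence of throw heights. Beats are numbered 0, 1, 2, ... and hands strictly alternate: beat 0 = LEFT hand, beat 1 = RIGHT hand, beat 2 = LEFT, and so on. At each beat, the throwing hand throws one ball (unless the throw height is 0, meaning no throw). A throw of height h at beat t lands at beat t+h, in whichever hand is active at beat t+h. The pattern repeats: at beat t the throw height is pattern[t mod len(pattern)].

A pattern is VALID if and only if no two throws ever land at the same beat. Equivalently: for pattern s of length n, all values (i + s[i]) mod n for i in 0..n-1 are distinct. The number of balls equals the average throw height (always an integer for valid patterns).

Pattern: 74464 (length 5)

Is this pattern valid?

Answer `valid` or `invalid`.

i=0: (i + s[i]) mod n = (0 + 7) mod 5 = 2
i=1: (i + s[i]) mod n = (1 + 4) mod 5 = 0
i=2: (i + s[i]) mod n = (2 + 4) mod 5 = 1
i=3: (i + s[i]) mod n = (3 + 6) mod 5 = 4
i=4: (i + s[i]) mod n = (4 + 4) mod 5 = 3
Residues: [2, 0, 1, 4, 3], distinct: True

Answer: valid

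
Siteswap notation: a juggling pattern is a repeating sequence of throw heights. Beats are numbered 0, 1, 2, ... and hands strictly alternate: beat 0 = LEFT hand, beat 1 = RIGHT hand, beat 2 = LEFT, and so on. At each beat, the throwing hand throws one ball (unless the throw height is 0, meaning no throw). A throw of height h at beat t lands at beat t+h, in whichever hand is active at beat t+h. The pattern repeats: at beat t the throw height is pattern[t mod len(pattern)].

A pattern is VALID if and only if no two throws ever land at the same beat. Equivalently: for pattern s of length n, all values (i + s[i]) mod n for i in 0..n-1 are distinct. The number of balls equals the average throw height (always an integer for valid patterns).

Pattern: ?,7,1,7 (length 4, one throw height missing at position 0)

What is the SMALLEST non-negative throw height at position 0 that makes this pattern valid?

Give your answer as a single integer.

i=0: s[i]=? (unknown)
i=1: (1 + 7) mod 4 = 0
i=2: (2 + 1) mod 4 = 3
i=3: (3 + 7) mod 4 = 2
Known residues: [0, 2, 3]; need a permutation of 0..3, so missing residue r = 1
Need (0 + s) mod 4 = 1; smallest s = (1 - 0) mod 4 = 1

Answer: 1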